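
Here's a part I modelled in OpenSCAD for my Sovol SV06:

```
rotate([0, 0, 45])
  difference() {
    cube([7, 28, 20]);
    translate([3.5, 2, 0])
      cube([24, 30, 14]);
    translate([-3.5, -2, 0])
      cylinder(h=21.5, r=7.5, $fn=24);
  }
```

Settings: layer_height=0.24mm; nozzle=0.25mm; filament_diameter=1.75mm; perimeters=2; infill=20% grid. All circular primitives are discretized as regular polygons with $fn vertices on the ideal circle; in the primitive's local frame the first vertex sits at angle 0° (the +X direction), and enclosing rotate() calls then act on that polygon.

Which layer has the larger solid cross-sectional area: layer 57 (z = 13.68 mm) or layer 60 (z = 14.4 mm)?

Layer 57 (z = 13.68): the cube (footprint 7×28) is included at this height (area 196.00 mm²); the cube at (3.5, 2) is present — its section is the full 24×30 rectangle (area 720.00 mm²); the r=7.5 cylinder at (-3.5, -2) gives a regular 24-gon of circumradius 7.5 (constant along its height) (area = (24/2)·7.500²·sin(360°/24) = 174.70 mm²); After the difference (first − rest): starting from the 7×28 cube (196.00 mm²), the 24×30 cube at (3.5, 2) partially overlaps it — only the 91.00 mm² overlap (of its 720.00 mm²) is removed, clipping the outline; the r=7.5 cylinder at (-3.5, -2) partially overlaps it — only the 10.84 mm² overlap (of its 174.70 mm²) is removed, clipping the outline — area = 94.16 mm²; (whole slice rotated 45° about Z — lengths, areas and connectivity unchanged). So its area = 94.16 mm². Layer 60 (z = 14.4): the 7×28 cube contributes its full rectangle (area 196.00 mm²); the cube at (3.5, 2) does not reach this height (z outside [0, 14]); the r=7.5 cylinder at (-3.5, -2) contributes a regular 24-gon of circumradius 7.5 (area = (24/2)·7.500²·sin(360°/24) = 174.70 mm²); Taking the first minus the rest: starting from the 7×28 cube (196.00 mm²), the r=7.5 cylinder at (-3.5, -2) partially overlaps it — only the 10.84 mm² overlap (of its 174.70 mm²) is removed, clipping the outline — area = 185.16 mm²; (whole slice rotated 45° about Z — lengths, areas and connectivity unchanged). So its area = 185.16 mm². Layer 60 is larger (185.16 vs 94.16 mm²).

layer 60 (z = 14.4 mm)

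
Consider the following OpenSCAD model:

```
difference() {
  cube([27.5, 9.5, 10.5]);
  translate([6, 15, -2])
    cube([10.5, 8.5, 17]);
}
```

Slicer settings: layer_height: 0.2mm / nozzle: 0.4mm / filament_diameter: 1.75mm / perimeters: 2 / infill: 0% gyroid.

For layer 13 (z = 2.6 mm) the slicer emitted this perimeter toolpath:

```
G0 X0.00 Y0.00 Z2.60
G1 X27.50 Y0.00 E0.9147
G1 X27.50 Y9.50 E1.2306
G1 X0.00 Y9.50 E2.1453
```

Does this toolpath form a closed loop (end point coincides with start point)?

no

Start point (G0): (0.00, 0.00). End point (last G1): the path does not return to the start — open.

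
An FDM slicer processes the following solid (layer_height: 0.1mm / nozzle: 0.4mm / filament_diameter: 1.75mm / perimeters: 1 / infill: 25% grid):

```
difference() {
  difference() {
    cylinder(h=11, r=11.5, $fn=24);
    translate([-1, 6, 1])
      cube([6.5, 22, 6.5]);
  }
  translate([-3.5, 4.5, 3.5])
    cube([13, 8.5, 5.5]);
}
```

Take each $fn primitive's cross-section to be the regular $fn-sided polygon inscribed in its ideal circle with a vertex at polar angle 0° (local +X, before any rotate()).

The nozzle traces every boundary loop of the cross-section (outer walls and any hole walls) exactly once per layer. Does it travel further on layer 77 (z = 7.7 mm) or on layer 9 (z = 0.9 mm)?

Layer 77 (z = 7.7): the r=11.5 cylinder gives a regular 24-gon of circumradius 11.5 (constant along its height) (perimeter = 2·24·11.500·sin(180°/24) = 72.05 mm); the cube at (-1, 6) is not intersected at this z (z outside [1, 7.5]); Subtracting the remaining from the first: none of the subtracted shapes is present at this height, so the r=11.5 cylinder is unchanged — boundary = 72.05 mm; the cube at (-3.5, 4.5) is present — its section is the full 13×8.5 rectangle (perimeter 43.00 mm); Subtracting the remaining from the first: starting from that combined region, the 13×8.5 cube at (-3.5, 4.5) partially overlaps it — only the 75.22 mm² overlap (of its 110.50 mm²) is removed, clipping the outline — boundary = 78.47 mm. So its perimeter = 78.47 mm. Layer 9 (z = 0.9): the r=11.5 cylinder contributes a regular 24-gon of circumradius 11.5 (perimeter = 2·24·11.500·sin(180°/24) = 72.05 mm); the cube at (-1, 6) is absent (z outside [1, 7.5]); Subtracting the remaining from the first: none of the subtracted shapes is present at this height, so the r=11.5 cylinder is unchanged — boundary = 72.05 mm; the cube at (-3.5, 4.5) does not reach this height (z outside [3.5, 9]); Taking the first minus the rest: none of the subtracted shapes is present at this height, so the result so far is unchanged — boundary = 72.05 mm. So its perimeter = 72.05 mm. Layer 77 is larger (78.47 vs 72.05 mm).

layer 77 (z = 7.7 mm)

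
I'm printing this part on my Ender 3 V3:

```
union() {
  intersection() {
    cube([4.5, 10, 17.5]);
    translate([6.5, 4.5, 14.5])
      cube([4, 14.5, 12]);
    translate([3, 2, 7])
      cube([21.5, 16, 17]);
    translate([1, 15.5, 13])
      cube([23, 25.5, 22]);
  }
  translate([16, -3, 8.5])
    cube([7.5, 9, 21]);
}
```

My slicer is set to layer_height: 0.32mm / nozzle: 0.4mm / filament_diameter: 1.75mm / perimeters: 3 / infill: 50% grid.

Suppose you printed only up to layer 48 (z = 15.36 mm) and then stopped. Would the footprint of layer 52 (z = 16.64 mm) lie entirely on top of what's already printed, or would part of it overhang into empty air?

entirely on top

Compare the two slices. At z = 15.36: the cube (footprint 4.5×10) is included at this height (area 45.00 mm²); the cube at (6.5, 4.5) (footprint 4×14.5) is included at this height (area 58.00 mm²); the cube at (3, 2) (footprint 21.5×16) is included at this height (area 344.00 mm²); the cube at (1, 15.5) (footprint 23×25.5) is included at this height (area 586.50 mm²); Keeping only the common overlap: the 4×14.5 cube at (6.5, 4.5) does not overlap the 4.5×10 cube (empty); the 21.5×16 cube at (3, 2) does not overlap the running intersection (empty); the 23×25.5 cube at (1, 15.5) does not overlap the running intersection (empty) — nothing remains; the cube at (16, -3) is present — its section is the full 7.5×9 rectangle (area 67.50 mm²); Taking the union: only the 7.5×9 cube at (16, -3) is present, so the union is just that shape — area = 67.50 mm². At z = 16.64: the 4.5×10 cube contributes its full rectangle (area 45.00 mm²); the cube at (6.5, 4.5) is present — its section is the full 4×14.5 rectangle (area 58.00 mm²); the cube at (3, 2) is present — its section is the full 21.5×16 rectangle (area 344.00 mm²); the cube at (1, 15.5) is present — its section is the full 23×25.5 rectangle (area 586.50 mm²); Taking the intersection: the 4×14.5 cube at (6.5, 4.5) does not overlap the 4.5×10 cube (empty); the 21.5×16 cube at (3, 2) does not overlap the running intersection (empty); the 23×25.5 cube at (1, 15.5) does not overlap the running intersection (empty) — nothing remains; the cube at (16, -3) is present — its section is the full 7.5×9 rectangle (area 67.50 mm²); Combining (union): only the 7.5×9 cube at (16, -3) is present, so the union is just that shape — area = 67.50 mm². Checking containment: the cross-section at z = 16.64 is a subset of the cross-section at z = 15.36.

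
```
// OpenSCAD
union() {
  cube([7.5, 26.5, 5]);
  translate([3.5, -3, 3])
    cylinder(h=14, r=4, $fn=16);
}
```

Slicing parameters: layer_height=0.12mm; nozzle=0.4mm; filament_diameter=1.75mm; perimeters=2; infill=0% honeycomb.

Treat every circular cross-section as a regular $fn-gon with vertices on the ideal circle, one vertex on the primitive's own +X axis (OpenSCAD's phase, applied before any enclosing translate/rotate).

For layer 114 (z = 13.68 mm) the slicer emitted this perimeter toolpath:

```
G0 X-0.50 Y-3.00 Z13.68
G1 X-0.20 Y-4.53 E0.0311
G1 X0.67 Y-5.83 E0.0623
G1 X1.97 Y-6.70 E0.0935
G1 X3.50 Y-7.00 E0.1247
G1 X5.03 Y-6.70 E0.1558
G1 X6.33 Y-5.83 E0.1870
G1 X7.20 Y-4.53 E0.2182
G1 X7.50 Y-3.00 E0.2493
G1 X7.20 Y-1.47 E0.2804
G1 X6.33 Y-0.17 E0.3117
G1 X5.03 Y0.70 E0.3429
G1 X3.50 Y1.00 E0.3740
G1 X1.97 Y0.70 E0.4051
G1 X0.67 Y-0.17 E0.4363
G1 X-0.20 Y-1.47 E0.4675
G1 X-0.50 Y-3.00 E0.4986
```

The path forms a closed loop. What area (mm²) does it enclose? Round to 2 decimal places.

49.04 mm²

Apply the shoelace formula to the sequence of (X, Y) vertices; enclosed area = 49.04 mm².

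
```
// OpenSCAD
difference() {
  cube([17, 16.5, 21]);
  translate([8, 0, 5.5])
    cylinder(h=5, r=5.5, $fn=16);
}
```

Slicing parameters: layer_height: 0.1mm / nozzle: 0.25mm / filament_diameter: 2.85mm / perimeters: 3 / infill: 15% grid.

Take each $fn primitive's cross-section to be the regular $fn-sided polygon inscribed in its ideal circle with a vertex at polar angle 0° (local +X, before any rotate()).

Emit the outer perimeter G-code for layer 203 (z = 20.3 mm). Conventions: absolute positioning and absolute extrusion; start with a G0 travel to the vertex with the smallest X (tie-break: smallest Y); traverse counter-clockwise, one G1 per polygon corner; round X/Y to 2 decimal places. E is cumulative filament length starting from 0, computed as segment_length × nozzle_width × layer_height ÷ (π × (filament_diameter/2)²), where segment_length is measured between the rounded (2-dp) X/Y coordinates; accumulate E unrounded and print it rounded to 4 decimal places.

At z = 20.3 mm: the cube is present — its section is the full 17×16.5 rectangle; the cylinder at (8, 0) is absent (z outside [5.5, 10.5]); Taking the first minus the rest: none of the subtracted shapes is present at this height, so the 17×16.5 cube is unchanged — 1 connected region. The outline is a single polygon with 4 vertices. Extrusion per mm of travel: 0.25 × 0.1 / (π × 1.425²) = 0.003919. Accumulating E over each segment gives final E = 0.2626.

G0 X0.00 Y0.00 Z20.30
G1 X17.00 Y0.00 E0.0666
G1 X17.00 Y16.50 E0.1313
G1 X0.00 Y16.50 E0.1979
G1 X0.00 Y0.00 E0.2626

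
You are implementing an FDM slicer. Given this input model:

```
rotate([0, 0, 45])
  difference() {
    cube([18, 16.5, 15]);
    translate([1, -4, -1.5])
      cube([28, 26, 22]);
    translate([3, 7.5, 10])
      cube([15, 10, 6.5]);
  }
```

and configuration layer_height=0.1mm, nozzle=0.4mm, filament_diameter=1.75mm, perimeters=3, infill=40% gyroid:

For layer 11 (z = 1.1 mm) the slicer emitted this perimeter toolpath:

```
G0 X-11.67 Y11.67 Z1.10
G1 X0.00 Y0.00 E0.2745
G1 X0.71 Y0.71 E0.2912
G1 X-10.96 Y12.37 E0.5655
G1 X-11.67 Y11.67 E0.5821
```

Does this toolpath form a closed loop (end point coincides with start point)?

yes

Start point (G0): (-11.67, 11.67). End point (last G1): the path returns to the start — closed.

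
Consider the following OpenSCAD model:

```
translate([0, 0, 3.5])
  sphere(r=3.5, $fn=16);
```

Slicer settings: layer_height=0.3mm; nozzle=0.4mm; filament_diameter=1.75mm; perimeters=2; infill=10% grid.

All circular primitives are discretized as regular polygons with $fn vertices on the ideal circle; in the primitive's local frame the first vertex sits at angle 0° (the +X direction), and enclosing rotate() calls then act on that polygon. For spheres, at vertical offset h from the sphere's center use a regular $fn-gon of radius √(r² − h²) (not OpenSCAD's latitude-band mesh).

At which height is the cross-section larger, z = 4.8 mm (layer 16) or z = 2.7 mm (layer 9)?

Layer 16 (z = 4.8): the r=3.5 sphere slices to a regular 16-gon of circumradius 3.250 (√(r²−h²) with h=1.3 from center) (area = (16/2)·3.250²·sin(360°/16) = 32.33 mm²). So its area = 32.33 mm². Layer 9 (z = 2.7): the sphere: section is a regular 16-gon, circumradius = √(r²−h²) = √(3.5²−0.8²) = 3.407 (area = (16/2)·3.407²·sin(360°/16) = 35.54 mm²). So its area = 35.54 mm². Layer 9 is larger (35.54 vs 32.33 mm²).

layer 9 (z = 2.7 mm)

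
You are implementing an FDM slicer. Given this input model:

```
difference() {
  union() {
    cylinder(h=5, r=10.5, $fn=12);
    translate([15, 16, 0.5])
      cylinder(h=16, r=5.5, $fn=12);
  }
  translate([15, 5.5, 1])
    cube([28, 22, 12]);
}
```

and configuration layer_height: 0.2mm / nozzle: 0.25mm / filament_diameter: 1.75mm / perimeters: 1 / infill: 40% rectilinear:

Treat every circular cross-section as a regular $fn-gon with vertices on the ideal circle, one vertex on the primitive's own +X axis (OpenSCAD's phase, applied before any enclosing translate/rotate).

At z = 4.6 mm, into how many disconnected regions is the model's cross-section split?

At z = 4.6 mm: the cylinder: section is a regular 12-gon, circumradius r=10.5; the cylinder at (15, 16): section is a regular 12-gon, circumradius r=5.5; Merging all regions: the 2 present regions are separate (no shared area or edge), so areas and boundary lengths simply add and each stays a separate island — 2 connected regions; the cube at (15, 5.5) (footprint 28×22) is included at this height; Taking the first minus the rest: starting from the result so far, the 28×22 cube at (15, 5.5) partially overlaps it — only the 45.38 mm² overlap (of its 616.00 mm²) is removed, clipping the outline — 2 connected regions. The result has 2 disconnected regions.

2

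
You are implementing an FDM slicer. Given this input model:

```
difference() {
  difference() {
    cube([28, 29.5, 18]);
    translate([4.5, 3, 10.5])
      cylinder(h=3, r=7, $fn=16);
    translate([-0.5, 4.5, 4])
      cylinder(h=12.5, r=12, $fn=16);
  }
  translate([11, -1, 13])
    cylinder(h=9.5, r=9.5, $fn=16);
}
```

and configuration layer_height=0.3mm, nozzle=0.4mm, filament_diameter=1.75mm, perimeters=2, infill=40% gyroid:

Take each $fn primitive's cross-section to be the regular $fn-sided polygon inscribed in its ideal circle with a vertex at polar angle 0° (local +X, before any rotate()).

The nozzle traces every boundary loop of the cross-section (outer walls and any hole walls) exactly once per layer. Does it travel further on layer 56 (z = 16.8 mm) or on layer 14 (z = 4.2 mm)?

layer 56 (z = 16.8 mm)

Layer 56 (z = 16.8): the 28×29.5 cube contributes its full rectangle (perimeter 115.00 mm); the cylinder at (4.5, 3) is absent (z outside [10.5, 13.5]); the cylinder at (-0.5, 4.5) is not intersected at this z (z outside [4, 16.5]); After the difference (first − rest): none of the subtracted shapes is present at this height, so the 28×29.5 cube is unchanged — boundary = 115.00 mm; the r=9.5 cylinder at (11, -1) gives a regular 16-gon of circumradius 9.5 (constant along its height) (perimeter = 2·16·9.500·sin(180°/16) = 59.31 mm); After the difference (first − rest): starting from the result so far, the r=9.5 cylinder at (11, -1) partially overlaps it — only the 119.35 mm² overlap (of its 276.30 mm²) is removed, clipping the outline — boundary = 124.01 mm. So its perimeter = 124.01 mm. Layer 14 (z = 4.2): the 28×29.5 cube contributes its full rectangle (perimeter 115.00 mm); the cylinder at (4.5, 3) is absent (z outside [10.5, 13.5]); the cylinder at (-0.5, 4.5): section is a regular 16-gon, circumradius r=12 (perimeter = 2·16·12.000·sin(180°/16) = 74.91 mm); Taking the first minus the rest: starting from the 28×29.5 cube, the r=12 cylinder at (-0.5, 4.5) partially overlaps it — only the 153.97 mm² overlap (of its 440.85 mm²) is removed, clipping the outline — boundary = 110.80 mm; the cylinder at (11, -1) is not intersected at this z (z outside [13, 22.5]); Subtracting the remaining from the first: none of the subtracted shapes is present at this height, so the result so far is unchanged — boundary = 110.80 mm. So its perimeter = 110.80 mm. Layer 56 is larger (124.01 vs 110.80 mm).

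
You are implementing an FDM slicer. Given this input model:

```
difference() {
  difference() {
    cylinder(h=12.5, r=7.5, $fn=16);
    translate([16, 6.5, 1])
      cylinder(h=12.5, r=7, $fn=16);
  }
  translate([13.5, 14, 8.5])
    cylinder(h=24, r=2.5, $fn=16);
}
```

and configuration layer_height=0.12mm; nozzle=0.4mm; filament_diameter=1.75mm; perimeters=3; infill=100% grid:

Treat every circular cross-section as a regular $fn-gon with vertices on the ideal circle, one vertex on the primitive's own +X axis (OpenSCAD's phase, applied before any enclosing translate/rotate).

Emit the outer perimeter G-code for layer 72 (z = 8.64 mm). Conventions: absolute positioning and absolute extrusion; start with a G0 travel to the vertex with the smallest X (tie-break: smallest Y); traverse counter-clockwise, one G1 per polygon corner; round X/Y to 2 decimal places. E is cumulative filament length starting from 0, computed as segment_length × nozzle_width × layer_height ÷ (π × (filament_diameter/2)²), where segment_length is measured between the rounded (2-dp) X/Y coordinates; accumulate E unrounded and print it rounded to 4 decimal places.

At z = 8.64 mm: the r=7.5 cylinder contributes a regular 16-gon of circumradius 7.5; the r=7 cylinder at (16, 6.5) contributes a regular 16-gon of circumradius 7; Subtracting the remaining from the first: starting from the r=7.5 cylinder, the r=7 cylinder at (16, 6.5) misses the remaining region (no effect) — 1 connected region; the r=2.5 cylinder at (13.5, 14) contributes a regular 16-gon of circumradius 2.5; Subtracting the remaining from the first: starting from that combined region, the r=2.5 cylinder at (13.5, 14) misses the remaining region (no effect) — 1 connected region. The outline is a single polygon with 16 vertices. Extrusion per mm of travel: 0.4 × 0.12 / (π × 0.875²) = 0.019956. Accumulating E over each segment gives final E = 0.9343.

G0 X-7.50 Y0.00 Z8.64
G1 X-6.93 Y-2.87 E0.0584
G1 X-5.30 Y-5.30 E0.1168
G1 X-2.87 Y-6.93 E0.1752
G1 X0.00 Y-7.50 E0.2336
G1 X2.87 Y-6.93 E0.2920
G1 X5.30 Y-5.30 E0.3504
G1 X6.93 Y-2.87 E0.4087
G1 X7.50 Y0.00 E0.4671
G1 X6.93 Y2.87 E0.5255
G1 X5.30 Y5.30 E0.5839
G1 X2.87 Y6.93 E0.6423
G1 X0.00 Y7.50 E0.7007
G1 X-2.87 Y6.93 E0.7591
G1 X-5.30 Y5.30 E0.8175
G1 X-6.93 Y2.87 E0.8759
G1 X-7.50 Y0.00 E0.9343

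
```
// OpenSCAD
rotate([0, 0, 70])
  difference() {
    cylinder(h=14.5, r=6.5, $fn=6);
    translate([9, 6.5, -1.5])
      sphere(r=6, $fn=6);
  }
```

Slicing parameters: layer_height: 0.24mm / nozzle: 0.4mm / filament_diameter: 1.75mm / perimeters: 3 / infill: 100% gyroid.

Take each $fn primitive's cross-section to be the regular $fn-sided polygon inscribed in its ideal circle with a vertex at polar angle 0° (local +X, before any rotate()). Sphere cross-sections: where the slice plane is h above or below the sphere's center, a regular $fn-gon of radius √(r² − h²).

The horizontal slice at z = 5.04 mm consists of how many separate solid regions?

At z = 5.04 mm: the r=6.5 cylinder gives a regular 6-gon of circumradius 6.5 (constant along its height); the sphere at (9, 6.5) is absent (|z−center|=6.540 > r=6); After the difference (first − rest): none of the subtracted shapes is present at this height, so the r=6.5 cylinder is unchanged — 1 connected region; (whole slice rotated 70° about Z — lengths, areas and connectivity unchanged). The result has 1 disconnected region.

1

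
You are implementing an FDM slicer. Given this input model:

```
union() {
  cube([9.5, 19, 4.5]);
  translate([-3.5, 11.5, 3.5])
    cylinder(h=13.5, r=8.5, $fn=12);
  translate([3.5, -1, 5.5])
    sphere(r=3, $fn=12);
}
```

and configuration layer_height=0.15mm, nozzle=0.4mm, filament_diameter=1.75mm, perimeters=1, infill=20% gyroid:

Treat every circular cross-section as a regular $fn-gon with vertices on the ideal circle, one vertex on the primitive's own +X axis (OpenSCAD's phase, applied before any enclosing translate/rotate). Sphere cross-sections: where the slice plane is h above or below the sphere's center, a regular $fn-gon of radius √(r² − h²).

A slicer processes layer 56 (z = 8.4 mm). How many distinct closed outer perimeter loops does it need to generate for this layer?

2

At z = 8.4 mm: the cube does not reach this height (z outside [0, 4.5]); the cylinder at (-3.5, 11.5): section is a regular 12-gon, circumradius r=8.5; the r=3 sphere at (3.5, -1) slices to a regular 12-gon of circumradius 0.768 (√(r²−h²) with h=2.9 from center); Merging all regions: the 2 present regions are separate (no shared area or edge), so areas and boundary lengths simply add and each stays a separate island — 2 connected regions. The result has 2 disconnected regions.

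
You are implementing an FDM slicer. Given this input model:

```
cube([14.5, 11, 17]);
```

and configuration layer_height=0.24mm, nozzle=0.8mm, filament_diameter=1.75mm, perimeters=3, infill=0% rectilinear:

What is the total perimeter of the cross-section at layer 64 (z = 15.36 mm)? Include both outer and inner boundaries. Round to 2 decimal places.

51.00 mm

At z = 15.36 mm: the 14.5×11 cube contributes its full rectangle (perimeter 51.00 mm). Overall, the cross-section is a single solid region. Total boundary length (outer) = 51.00 mm.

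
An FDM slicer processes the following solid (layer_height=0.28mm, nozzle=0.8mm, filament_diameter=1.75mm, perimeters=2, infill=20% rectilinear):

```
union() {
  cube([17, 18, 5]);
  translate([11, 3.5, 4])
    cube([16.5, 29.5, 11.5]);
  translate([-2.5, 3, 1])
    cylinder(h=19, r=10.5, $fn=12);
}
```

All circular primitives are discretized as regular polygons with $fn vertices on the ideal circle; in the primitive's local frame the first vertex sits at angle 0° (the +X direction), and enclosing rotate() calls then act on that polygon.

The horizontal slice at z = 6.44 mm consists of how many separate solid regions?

At z = 6.44 mm: the cube is not intersected at this z (z outside [0, 5]); the cube at (11, 3.5) is present — its section is the full 16.5×29.5 rectangle; the cylinder at (-2.5, 3): section is a regular 12-gon, circumradius r=10.5; Combining (union): the 2 present regions are separate (no shared area or edge), so areas and boundary lengths simply add and each stays a separate island — 2 connected regions. The result has 2 disconnected regions.

2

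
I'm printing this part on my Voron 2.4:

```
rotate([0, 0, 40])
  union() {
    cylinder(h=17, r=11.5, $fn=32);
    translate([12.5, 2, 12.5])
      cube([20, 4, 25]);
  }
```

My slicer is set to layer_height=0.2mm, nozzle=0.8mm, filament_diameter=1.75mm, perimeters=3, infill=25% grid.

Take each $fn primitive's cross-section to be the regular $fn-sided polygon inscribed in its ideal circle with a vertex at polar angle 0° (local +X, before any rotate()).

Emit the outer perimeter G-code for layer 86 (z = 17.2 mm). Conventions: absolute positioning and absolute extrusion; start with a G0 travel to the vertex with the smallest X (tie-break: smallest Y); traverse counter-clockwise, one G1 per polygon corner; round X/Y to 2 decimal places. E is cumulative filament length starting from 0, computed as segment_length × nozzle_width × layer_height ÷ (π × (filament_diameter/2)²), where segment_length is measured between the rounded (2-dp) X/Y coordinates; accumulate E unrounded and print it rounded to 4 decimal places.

At z = 17.2 mm: the cylinder is not intersected at this z (z outside [0, 17]); the 20×4 cube at (12.5, 2) contributes its full rectangle; Combining (union): only the 20×4 cube at (12.5, 2) is present, so the union is just that shape — 1 connected region; (whole slice rotated 40° about Z — lengths, areas and connectivity unchanged). The outline is a single polygon with 4 vertices. Extrusion per mm of travel: 0.8 × 0.2 / (π × 0.875²) = 0.066520. Accumulating E over each segment gives final E = 3.1928.

G0 X5.72 Y12.63 Z17.20
G1 X8.29 Y9.57 E0.2658
G1 X23.61 Y22.42 E1.5959
G1 X21.04 Y25.49 E1.8623
G1 X5.72 Y12.63 E3.1928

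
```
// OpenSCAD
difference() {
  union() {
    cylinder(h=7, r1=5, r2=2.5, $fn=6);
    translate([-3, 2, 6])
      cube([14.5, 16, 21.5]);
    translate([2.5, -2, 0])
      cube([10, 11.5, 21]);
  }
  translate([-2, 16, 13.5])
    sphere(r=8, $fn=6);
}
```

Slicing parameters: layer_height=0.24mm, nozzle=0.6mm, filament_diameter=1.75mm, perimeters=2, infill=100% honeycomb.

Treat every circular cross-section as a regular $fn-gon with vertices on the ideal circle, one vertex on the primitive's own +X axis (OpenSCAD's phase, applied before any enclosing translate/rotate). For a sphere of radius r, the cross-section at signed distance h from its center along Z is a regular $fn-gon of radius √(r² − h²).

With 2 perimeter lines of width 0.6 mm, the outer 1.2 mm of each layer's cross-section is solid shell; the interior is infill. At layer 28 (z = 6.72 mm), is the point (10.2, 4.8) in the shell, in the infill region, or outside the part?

At z = 6.72 mm: the cone (r1=5→r2=2.5) has section circumradius 2.600 here — a regular 6-gon; the cube at (-3, 2) is present — its section is the full 14.5×16 rectangle; the cube at (2.5, -2) is present — its section is the full 10×11.5 rectangle; Combining (union): the regions partially overlap (shared area 68.21 mm²), so overlapping operands fuse into one piece — 1 connected region with 1 hole; the r=8 sphere at (-2, 16) slices to a regular 6-gon of circumradius 4.246 (√(r²−h²) with h=6.78 from center); Taking the first minus the rest: starting from that combined region, the r=8 sphere at (-2, 16) partially overlaps it — only the 24.73 mm² overlap (of its 46.85 mm²) is removed, clipping the outline — 1 connected region with 1 hole. Overall, the cross-section is one region with 1 hole. The nearest boundary edge runs (12.50, 9.50)→(12.50, -2.00); distance from the point to it = 2.30 mm. The point is inside the cross-section and 2.30 mm from the nearest boundary — more than the 1.2 mm shell width (2 × 0.6), so it's in the infill interior.

infill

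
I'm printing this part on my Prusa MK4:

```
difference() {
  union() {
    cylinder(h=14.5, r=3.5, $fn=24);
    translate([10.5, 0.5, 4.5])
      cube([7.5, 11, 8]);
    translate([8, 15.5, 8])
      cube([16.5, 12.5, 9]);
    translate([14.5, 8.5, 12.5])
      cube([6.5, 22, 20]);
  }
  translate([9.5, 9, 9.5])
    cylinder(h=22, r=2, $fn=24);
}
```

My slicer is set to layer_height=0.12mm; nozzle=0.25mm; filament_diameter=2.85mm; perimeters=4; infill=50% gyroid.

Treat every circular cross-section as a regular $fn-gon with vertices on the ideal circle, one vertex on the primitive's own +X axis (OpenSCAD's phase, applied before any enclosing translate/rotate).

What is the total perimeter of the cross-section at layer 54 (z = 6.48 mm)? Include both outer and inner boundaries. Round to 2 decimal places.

At z = 6.48 mm: the r=3.5 cylinder contributes a regular 24-gon of circumradius 3.5 (perimeter = 2·24·3.500·sin(180°/24) = 21.93 mm); the cube at (10.5, 0.5) is present — its section is the full 7.5×11 rectangle (perimeter 37.00 mm); the cube at (8, 15.5) does not reach this height (z outside [8, 17]); the cube at (14.5, 8.5) is absent (z outside [12.5, 32.5]); Taking the union: the 2 present regions are separate (no shared area or edge), so areas and boundary lengths simply add and each stays a separate island — boundary = 58.93 mm; the cylinder at (9.5, 9) does not reach this height (z outside [9.5, 31.5]); After the difference (first − rest): none of the subtracted shapes is present at this height, so the result so far is unchanged — boundary = 58.93 mm. Overall, the cross-section has 2 separate islands. Total boundary length (outer) = 58.93 mm.

58.93 mm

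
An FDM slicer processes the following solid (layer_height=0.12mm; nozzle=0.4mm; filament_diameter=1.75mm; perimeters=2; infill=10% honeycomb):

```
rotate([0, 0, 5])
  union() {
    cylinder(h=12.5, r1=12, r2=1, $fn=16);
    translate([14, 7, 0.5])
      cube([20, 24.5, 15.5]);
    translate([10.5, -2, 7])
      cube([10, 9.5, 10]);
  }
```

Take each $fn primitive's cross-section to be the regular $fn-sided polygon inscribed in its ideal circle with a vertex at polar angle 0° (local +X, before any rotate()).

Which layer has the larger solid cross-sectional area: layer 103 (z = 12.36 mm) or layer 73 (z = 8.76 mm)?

layer 73 (z = 8.76 mm)

Layer 103 (z = 12.36): the cone contributes a regular 16-gon of circumradius 1.123 (interpolated between r1=12 and r2=1 at t=0.989) (area = (16/2)·1.123²·sin(360°/16) = 3.86 mm²); the cube at (14, 7) (footprint 20×24.5) is included at this height (area 490.00 mm²); the 10×9.5 cube at (10.5, -2) contributes its full rectangle (area 95.00 mm²); Taking the union: the regions partially overlap — summed areas 588.86 mm² minus the doubly-counted overlap 3.25 mm² gives 585.61 mm² — area = 585.61 mm²; (whole slice rotated 5° about Z — lengths, areas and connectivity unchanged). So its area = 585.61 mm². Layer 73 (z = 8.76): the cone (r1=12→r2=1) has section circumradius 4.291 here — a regular 16-gon (area = (16/2)·4.291²·sin(360°/16) = 56.38 mm²); the cube at (14, 7) (footprint 20×24.5) is included at this height (area 490.00 mm²); the cube at (10.5, -2) (footprint 10×9.5) is included at this height (area 95.00 mm²); Taking the union: the regions partially overlap — summed areas 641.38 mm² minus the doubly-counted overlap 3.25 mm² gives 638.13 mm² — area = 638.13 mm²; (whole slice rotated 5° about Z — lengths, areas and connectivity unchanged). So its area = 638.13 mm². Layer 73 is larger (638.13 vs 585.61 mm²).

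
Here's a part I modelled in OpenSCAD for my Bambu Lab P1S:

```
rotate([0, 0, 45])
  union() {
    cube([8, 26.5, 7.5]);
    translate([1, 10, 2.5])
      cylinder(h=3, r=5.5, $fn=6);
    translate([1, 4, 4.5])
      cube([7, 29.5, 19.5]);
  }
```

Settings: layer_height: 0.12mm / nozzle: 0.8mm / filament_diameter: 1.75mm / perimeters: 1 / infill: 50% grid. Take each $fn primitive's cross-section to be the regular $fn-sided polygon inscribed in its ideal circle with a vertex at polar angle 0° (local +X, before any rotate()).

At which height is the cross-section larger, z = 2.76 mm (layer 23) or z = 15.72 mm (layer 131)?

Layer 23 (z = 2.76): the cube (footprint 8×26.5) is included at this height (area 212.00 mm²); the cylinder at (1, 10): section is a regular 6-gon, circumradius r=5.5 (area = (6/2)·5.500²·sin(360°/6) = 78.59 mm²); the cube at (1, 4) is absent (z outside [4.5, 24]); Merging all regions: the regions partially overlap — summed areas 290.59 mm² minus the doubly-counted overlap 48.82 mm² gives 241.77 mm² — area = 241.77 mm²; (rotated 45° about Z; rotation is an isometry so areas/perimeters/island counts are preserved). So its area = 241.77 mm². Layer 131 (z = 15.72): the cube is absent (z outside [0, 7.5]); the cylinder at (1, 10) is not intersected at this z (z outside [2.5, 5.5]); the 7×29.5 cube at (1, 4) contributes its full rectangle (area 206.50 mm²); Merging all regions: only the 7×29.5 cube at (1, 4) is present, so the union is just that shape — area = 206.50 mm²; (rotated 45° about Z; rotation is an isometry so areas/perimeters/island counts are preserved). So its area = 206.50 mm². Layer 23 is larger (241.77 vs 206.50 mm²).

layer 23 (z = 2.76 mm)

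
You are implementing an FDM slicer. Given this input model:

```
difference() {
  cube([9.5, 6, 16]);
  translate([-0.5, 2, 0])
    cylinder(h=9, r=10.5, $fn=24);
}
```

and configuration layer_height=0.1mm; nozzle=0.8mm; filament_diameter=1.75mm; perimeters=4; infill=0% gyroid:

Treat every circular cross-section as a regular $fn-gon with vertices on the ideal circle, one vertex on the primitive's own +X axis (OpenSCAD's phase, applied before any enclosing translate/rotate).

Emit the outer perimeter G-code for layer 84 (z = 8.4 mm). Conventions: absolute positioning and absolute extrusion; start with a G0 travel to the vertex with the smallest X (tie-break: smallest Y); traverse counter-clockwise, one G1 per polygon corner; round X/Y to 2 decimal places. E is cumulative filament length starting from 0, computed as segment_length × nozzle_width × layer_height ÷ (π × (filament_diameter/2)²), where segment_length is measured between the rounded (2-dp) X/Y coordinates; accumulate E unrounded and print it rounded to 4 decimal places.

At z = 8.4 mm: the cube (footprint 9.5×6) is included at this height; the r=10.5 cylinder at (-0.5, 2) gives a regular 24-gon of circumradius 10.5 (constant along its height); After the difference (first − rest): starting from the 9.5×6 cube, the r=10.5 cylinder at (-0.5, 2) partially overlaps it — only the 56.82 mm² overlap (of its 342.42 mm²) is removed, clipping the outline — 1 connected region. The outline is a single polygon with 3 vertices. Extrusion per mm of travel: 0.8 × 0.1 / (π × 0.875²) = 0.033260. Accumulating E over each segment gives final E = 0.0781.

G0 X9.11 Y6.00 Z8.40
G1 X9.50 Y5.06 E0.0338
G1 X9.50 Y6.00 E0.0651
G1 X9.11 Y6.00 E0.0781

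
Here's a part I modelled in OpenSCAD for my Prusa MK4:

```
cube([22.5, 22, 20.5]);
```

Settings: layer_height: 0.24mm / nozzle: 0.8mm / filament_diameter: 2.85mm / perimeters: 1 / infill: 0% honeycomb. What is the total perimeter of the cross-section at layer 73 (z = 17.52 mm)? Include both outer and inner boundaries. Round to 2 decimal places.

89.00 mm

At z = 17.52 mm: the 22.5×22 cube contributes its full rectangle (perimeter 89.00 mm). Overall, the cross-section is a single solid region. Total boundary length (outer) = 89.00 mm.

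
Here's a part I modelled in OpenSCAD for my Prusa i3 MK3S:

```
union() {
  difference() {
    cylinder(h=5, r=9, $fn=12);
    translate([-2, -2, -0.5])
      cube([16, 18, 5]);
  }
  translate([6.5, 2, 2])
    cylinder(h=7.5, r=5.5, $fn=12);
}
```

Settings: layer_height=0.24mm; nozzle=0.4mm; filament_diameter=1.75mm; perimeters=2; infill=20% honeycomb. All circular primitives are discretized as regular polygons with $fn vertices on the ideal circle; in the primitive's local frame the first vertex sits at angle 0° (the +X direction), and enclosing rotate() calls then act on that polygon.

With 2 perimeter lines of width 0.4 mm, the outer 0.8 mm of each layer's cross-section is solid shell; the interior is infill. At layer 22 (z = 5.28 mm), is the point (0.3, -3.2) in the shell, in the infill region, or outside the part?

outside

At z = 5.28 mm: the cylinder does not reach this height (z outside [0, 5]); the cube at (-2, -2) does not reach this height (z outside [-0.5, 4.5]); Taking the first minus the rest: the first operand is absent here, so nothing remains; the cylinder at (6.5, 2): section is a regular 12-gon, circumradius r=5.5; Taking the union: only the r=5.5 cylinder at (6.5, 2) is present, so the union is just that shape — 1 connected region. Overall, the cross-section is a single solid region. The nearest boundary edge runs (1.74, -0.75)→(3.75, -2.76); distance from the point to it = 2.75 mm. The point is not inside any of the regions above, so it lies outside the cross-section (2.75 mm from the nearest boundary).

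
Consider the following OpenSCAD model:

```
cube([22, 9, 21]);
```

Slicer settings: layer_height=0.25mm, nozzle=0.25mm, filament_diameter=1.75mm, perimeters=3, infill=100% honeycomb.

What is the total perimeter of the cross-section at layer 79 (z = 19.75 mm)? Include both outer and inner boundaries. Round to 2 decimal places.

At z = 19.75 mm: the 22×9 cube contributes its full rectangle (perimeter 62.00 mm). Overall, the cross-section is a single solid region. Total boundary length (outer) = 62.00 mm.

62.00 mm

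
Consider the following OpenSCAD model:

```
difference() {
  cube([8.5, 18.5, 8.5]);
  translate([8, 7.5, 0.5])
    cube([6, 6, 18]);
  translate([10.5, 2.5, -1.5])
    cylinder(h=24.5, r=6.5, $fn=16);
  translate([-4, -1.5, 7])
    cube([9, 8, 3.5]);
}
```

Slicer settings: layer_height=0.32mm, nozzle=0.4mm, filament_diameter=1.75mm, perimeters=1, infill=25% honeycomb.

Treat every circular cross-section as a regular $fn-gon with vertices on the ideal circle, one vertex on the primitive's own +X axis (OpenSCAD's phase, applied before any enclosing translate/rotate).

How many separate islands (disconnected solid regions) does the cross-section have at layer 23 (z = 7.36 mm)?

1

At z = 7.36 mm: the cube is present — its section is the full 8.5×18.5 rectangle; the cube at (8, 7.5) (footprint 6×6) is included at this height; the cylinder at (10.5, 2.5): section is a regular 16-gon, circumradius r=6.5; the cube at (-4, -1.5) (footprint 9×8) is included at this height; Subtracting the remaining from the first: starting from the 8.5×18.5 cube, the 6×6 cube at (8, 7.5) partially overlaps it — only the 3.00 mm² overlap (of its 36.00 mm²) is removed, clipping the outline; the r=6.5 cylinder at (10.5, 2.5) partially overlaps it — only the 29.84 mm² overlap (of its 129.35 mm²) is removed, clipping the outline; the 9×8 cube at (-4, -1.5) partially overlaps it — only the 28.56 mm² overlap (of its 72.00 mm²) is removed, clipping the outline — 1 connected region. Overall, the cross-section is a single solid region. Island count = 1.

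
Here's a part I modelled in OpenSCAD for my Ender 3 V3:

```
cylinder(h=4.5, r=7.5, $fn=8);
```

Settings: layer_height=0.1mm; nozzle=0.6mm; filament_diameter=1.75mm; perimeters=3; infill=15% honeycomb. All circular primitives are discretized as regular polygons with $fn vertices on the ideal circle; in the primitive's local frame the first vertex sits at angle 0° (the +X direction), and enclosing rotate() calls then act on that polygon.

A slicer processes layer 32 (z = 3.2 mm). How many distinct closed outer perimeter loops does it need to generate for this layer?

At z = 3.2 mm: the r=7.5 cylinder contributes a regular 8-gon of circumradius 7.5. The result has 1 disconnected region.

1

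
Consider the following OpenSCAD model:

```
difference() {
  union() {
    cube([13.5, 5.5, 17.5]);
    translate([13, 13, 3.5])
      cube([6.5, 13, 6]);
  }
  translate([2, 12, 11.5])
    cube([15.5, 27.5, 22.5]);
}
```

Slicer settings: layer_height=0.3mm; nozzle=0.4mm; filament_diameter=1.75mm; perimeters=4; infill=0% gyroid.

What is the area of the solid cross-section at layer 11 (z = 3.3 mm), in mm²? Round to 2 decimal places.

74.25 mm²

At z = 3.3 mm: the 13.5×5.5 cube contributes its full rectangle (area 74.25 mm²); the cube at (13, 13) does not reach this height (z outside [3.5, 9.5]); Merging all regions: only the 13.5×5.5 cube is present, so the union is just that shape — area = 74.25 mm²; the cube at (2, 12) is not intersected at this z (z outside [11.5, 34]); After the difference (first − rest): none of the subtracted shapes is present at this height, so the result so far is unchanged — area = 74.25 mm². Overall, the cross-section is a single solid region. Net area = 74.25 mm².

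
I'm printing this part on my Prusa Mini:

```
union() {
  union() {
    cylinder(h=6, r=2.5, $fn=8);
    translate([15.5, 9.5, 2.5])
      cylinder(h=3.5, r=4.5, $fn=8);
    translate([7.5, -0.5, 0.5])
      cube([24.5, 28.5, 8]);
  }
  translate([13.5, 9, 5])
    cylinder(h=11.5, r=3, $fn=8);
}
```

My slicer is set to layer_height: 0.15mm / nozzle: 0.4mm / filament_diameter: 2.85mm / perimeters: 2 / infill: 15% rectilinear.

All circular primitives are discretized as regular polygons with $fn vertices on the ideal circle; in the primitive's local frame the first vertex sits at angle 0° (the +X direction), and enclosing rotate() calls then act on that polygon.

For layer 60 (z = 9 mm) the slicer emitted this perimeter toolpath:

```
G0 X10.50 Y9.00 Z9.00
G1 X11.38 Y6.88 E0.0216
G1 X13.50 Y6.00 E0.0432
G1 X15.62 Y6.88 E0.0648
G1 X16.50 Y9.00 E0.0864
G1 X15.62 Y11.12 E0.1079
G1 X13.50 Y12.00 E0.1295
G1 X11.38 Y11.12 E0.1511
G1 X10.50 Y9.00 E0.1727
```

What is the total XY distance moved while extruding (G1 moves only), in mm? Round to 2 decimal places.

Sum the Euclidean lengths of each G1 segment: total = 18.36 mm.

18.36 mm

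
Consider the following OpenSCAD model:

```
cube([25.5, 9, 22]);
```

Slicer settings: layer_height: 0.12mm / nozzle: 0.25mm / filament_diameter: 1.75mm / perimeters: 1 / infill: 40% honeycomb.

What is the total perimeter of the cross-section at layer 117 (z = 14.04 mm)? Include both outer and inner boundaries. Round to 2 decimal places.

69.00 mm

At z = 14.04 mm: the cube (footprint 25.5×9) is included at this height (perimeter 69.00 mm). Overall, the cross-section is a single solid region. Total boundary length (outer) = 69.00 mm.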